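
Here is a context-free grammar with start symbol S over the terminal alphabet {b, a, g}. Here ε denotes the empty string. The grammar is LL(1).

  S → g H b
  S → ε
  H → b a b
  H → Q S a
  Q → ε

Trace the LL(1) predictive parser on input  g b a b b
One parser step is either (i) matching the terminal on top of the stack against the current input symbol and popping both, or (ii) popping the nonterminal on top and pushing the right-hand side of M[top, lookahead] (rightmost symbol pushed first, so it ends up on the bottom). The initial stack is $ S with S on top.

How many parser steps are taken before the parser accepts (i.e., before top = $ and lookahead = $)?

     Stack      Input        Action
  1  $ S        g b a b b $  expand S → g H b
  2  $ b H g    g b a b b $  match g
  3  $ b H      b a b b $    expand H → b a b
  4  $ b b a b  b a b b $    match b
  5  $ b b a    a b b $      match a
  6  $ b b      b b $        match b
  7  $ b        b $          match b
Accept reached after 7 steps.

7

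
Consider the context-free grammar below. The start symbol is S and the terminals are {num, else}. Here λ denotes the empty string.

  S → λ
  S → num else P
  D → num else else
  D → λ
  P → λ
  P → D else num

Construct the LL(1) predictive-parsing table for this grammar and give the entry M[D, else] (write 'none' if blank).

FIRST(S): from S→λ we get {λ}; from S→num else P we get {num}. So FIRST(S) = {λ, num}.
FIRST(D): from D→num else else we get {num}; from D→λ we get {λ}. So FIRST(D) = {λ, num}.
FIRST(P): from P→λ we get {λ}; from P→D else num we get {else, num}. So FIRST(P) = {λ, else, num}.
FOLLOW(S) includes $ since S is the start symbol.
FOLLOW(D): in P→D else num, D is followed by else num with FIRST {else}. Thus FOLLOW(D) = {else}.
For D → num else else: FIRST(num else else) = {num}, so it goes in M[D, t] for t ∈ {num}.
For D → λ: FIRST(λ) = {λ}, so it goes in M[D, t] for t ∈ {}; since λ ∈ FIRST, also for every t ∈ FOLLOW(D) = {else}.

D → λ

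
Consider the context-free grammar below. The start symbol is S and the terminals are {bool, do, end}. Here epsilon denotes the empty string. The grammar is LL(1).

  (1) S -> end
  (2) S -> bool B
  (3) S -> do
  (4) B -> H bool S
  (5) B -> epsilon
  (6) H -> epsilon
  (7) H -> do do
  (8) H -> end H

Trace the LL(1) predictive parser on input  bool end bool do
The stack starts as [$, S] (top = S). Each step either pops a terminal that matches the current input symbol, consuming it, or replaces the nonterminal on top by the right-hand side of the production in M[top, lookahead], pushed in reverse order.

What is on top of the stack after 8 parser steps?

     Stack           Input               Action
  1  $ S             bool end bool do $  expand S -> bool B
  2  $ B bool        bool end bool do $  match bool
  3  $ B             end bool do $       expand B -> H bool S
  4  $ S bool H      end bool do $       expand H -> end H
  5  $ S bool H end  end bool do $       match end
  6  $ S bool H      bool do $           expand H -> epsilon
  7  $ S bool        bool do $           match bool
  8  $ S             do $                expand S -> do
Stack after step 8: $ do (top = do).

do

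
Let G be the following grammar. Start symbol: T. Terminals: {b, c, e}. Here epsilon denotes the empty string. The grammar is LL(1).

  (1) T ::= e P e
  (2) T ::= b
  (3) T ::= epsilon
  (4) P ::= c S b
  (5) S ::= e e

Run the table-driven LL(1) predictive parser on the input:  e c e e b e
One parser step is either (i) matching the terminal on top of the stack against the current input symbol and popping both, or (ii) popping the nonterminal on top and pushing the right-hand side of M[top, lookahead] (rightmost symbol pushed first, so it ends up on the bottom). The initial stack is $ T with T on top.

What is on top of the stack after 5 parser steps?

step 1: stack=$ T  input=e c e e b e $  — expand T ::= e P e
step 2: stack=$ e P e  input=e c e e b e $  — match e
step 3: stack=$ e P  input=c e e b e $  — expand P ::= c S b
step 4: stack=$ e b S c  input=c e e b e $  — match c
step 5: stack=$ e b S  input=e e b e $  — expand S ::= e e
Stack after step 5: $ e b e e (top = e).

e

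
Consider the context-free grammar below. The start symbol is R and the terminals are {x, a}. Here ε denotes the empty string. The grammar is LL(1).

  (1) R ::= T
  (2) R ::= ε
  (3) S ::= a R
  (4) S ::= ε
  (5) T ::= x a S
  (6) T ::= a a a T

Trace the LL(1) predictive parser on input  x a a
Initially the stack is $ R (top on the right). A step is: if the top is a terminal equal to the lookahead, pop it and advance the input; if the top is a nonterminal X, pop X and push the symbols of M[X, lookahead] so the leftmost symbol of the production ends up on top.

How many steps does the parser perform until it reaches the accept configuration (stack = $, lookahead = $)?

7

step 1: stack=$ R  input=x a a $  — expand R ::= T
step 2: stack=$ T  input=x a a $  — expand T ::= x a S
step 3: stack=$ S a x  input=x a a $  — match x
step 4: stack=$ S a  input=a a $  — match a
step 5: stack=$ S  input=a $  — expand S ::= a R
step 6: stack=$ R a  input=a $  — match a
step 7: stack=$ R  input=$  — expand R ::= ε
Accept reached after 7 steps.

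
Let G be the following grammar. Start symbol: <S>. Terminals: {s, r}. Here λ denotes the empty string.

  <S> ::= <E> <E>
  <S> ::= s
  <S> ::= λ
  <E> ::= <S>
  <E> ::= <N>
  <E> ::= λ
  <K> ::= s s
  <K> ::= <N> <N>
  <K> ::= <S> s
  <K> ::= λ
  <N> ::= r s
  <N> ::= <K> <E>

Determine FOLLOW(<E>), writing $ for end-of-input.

{$, r, s}

FIRST(<S>): from <S>::=<E> <E> we get {λ, r, s}; from <S>::=s we get {s}; from <S>::=λ we get {λ}. So FIRST(<S>) = {λ, r, s}.
FIRST(<E>): from <E>::=<S> we get {λ, r, s}; from <E>::=<N> we get {λ, r, s}; from <E>::=λ we get {λ}. So FIRST(<E>) = {λ, r, s}.
FIRST(<K>): from <K>::=s s we get {s}; from <K>::=<N> <N> we get {λ, r, s}; from <K>::=<S> s we get {r, s}; from <K>::=λ we get {λ}. So FIRST(<K>) = {λ, r, s}.
FIRST(<N>): from <N>::=r s we get {r}; from <N>::=<K> <E> we get {λ, r, s}. So FIRST(<N>) = {λ, r, s}.
FOLLOW(<S>) includes $ since <S> is the start symbol.
FOLLOW(<S>): in <E>::=<S>, the suffix after <S> is empty, so FOLLOW(<S>) ⊇ FOLLOW(<E>) = {$, r, s}; in <K>::=<S> s, <S> is followed by s with FIRST {s}. Thus FOLLOW(<S>) = {$, r, s}.
FOLLOW(<E>): in <S>::=<E> <E> (occurrence 1), <E> is followed by <E> with FIRST {λ, r, s}; in <S>::=<E> <E> (occurrence 1), the suffix after <E> is nullable, so FOLLOW(<E>) ⊇ FOLLOW(<S>) = {$, r, s}; in <S>::=<E> <E> (occurrence 2), the suffix after <E> is empty, so FOLLOW(<E>) ⊇ FOLLOW(<S>) = {$, r, s}; in <N>::=<K> <E>, the suffix after <E> is empty, so FOLLOW(<E>) ⊇ FOLLOW(<N>) = {$, r, s}. Thus FOLLOW(<E>) = {$, r, s}.
FOLLOW(<K>): in <N>::=<K> <E>, <K> is followed by <E> with FIRST {λ, r, s}; in <N>::=<K> <E>, the suffix after <K> is nullable, so FOLLOW(<K>) ⊇ FOLLOW(<N>) = {$, r, s}. Thus FOLLOW(<K>) = {$, r, s}.
FOLLOW(<N>): in <E>::=<N>, the suffix after <N> is empty, so FOLLOW(<N>) ⊇ FOLLOW(<E>) = {$, r, s}; in <K>::=<N> <N> (occurrence 1), <N> is followed by <N> with FIRST {λ, r, s}; in <K>::=<N> <N> (occurrence 1), the suffix after <N> is nullable, so FOLLOW(<N>) ⊇ FOLLOW(<K>) = {$, r, s}; in <K>::=<N> <N> (occurrence 2), the suffix after <N> is empty, so FOLLOW(<N>) ⊇ FOLLOW(<K>) = {$, r, s}. Thus FOLLOW(<N>) = {$, r, s}.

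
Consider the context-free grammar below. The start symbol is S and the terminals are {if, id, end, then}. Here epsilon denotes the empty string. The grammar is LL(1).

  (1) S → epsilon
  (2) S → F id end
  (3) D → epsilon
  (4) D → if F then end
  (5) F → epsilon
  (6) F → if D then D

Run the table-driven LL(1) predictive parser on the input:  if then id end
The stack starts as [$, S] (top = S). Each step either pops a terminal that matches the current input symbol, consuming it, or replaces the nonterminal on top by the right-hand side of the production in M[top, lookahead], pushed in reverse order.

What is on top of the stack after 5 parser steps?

D

     Stack                 Input             Action
  1  $ S                   if then id end $  expand S → F id end
  2  $ end id F            if then id end $  expand F → if D then D
  3  $ end id D then D if  if then id end $  match if
  4  $ end id D then D     then id end $     expand D → epsilon
  5  $ end id D then       then id end $     match then
Stack after step 5: $ end id D (top = D).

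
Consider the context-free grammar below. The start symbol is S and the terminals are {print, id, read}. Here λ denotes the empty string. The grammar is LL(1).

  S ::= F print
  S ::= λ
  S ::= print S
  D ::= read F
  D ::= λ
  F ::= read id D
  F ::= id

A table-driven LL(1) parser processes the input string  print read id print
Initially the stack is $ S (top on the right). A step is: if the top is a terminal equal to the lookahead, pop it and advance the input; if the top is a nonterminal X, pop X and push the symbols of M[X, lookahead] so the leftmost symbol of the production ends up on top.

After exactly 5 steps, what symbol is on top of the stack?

id

step 1: stack=$ S  input=print read id print $  — expand S ::= print S
step 2: stack=$ S print  input=print read id print $  — match print
step 3: stack=$ S  input=read id print $  — expand S ::= F print
step 4: stack=$ print F  input=read id print $  — expand F ::= read id D
step 5: stack=$ print D id read  input=read id print $  — match read
Stack after step 5: $ print D id (top = id).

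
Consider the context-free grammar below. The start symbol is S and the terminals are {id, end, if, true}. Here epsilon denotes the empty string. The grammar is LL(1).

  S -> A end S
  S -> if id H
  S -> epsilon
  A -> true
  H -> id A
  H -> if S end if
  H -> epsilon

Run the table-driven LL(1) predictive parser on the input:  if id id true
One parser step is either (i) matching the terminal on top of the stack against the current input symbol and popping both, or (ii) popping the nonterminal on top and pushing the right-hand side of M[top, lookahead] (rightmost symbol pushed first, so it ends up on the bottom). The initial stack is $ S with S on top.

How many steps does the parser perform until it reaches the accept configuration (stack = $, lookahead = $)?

7

step 1: stack=$ S  input=if id id true $  — expand S -> if id H
step 2: stack=$ H id if  input=if id id true $  — match if
step 3: stack=$ H id  input=id id true $  — match id
step 4: stack=$ H  input=id true $  — expand H -> id A
step 5: stack=$ A id  input=id true $  — match id
step 6: stack=$ A  input=true $  — expand A -> true
step 7: stack=$ true  input=true $  — match true
Accept reached after 7 steps.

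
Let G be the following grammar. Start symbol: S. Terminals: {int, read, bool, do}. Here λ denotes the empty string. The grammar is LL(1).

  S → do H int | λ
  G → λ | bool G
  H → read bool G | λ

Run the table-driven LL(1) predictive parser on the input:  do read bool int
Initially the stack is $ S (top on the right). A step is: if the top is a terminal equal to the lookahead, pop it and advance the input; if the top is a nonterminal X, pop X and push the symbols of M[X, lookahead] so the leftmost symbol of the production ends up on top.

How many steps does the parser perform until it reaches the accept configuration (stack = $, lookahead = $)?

     Stack              Input               Action
  1  $ S                do read bool int $  expand S → do H int
  2  $ int H do         do read bool int $  match do
  3  $ int H            read bool int $     expand H → read bool G
  4  $ int G bool read  read bool int $     match read
  5  $ int G bool       bool int $          match bool
  6  $ int G            int $               expand G → λ
  7  $ int              int $               match int
Accept reached after 7 steps.

7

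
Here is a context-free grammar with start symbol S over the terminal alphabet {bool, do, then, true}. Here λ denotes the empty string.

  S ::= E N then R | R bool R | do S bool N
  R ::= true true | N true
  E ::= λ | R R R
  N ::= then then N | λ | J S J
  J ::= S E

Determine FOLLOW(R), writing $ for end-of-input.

{$, bool, do, then, true}

FIRST(S): from S::=E N then R we get {do, then, true}; from S::=R bool R we get {do, then, true}; from S::=do S bool N we get {do}. So FIRST(S) = {do, then, true}.
FIRST(J): from J::=S E we get {do, then, true}. So FIRST(J) = {do, then, true}.
FIRST(N): from N::=then then N we get {then}; from N::=λ we get {λ}; from N::=J S J we get {do, then, true}. So FIRST(N) = {λ, do, then, true}.
FIRST(R): from R::=true true we get {true}; from R::=N true we get {do, then, true}. So FIRST(R) = {do, then, true}.
FIRST(E): from E::=λ we get {λ}; from E::=R R R we get {do, then, true}. So FIRST(E) = {λ, do, then, true}.
FOLLOW(S) includes $ since S is the start symbol.
FOLLOW(S): in S::=do S bool N, S is followed by bool N with FIRST {bool}; in N::=J S J, S is followed by J with FIRST {do, then, true}; in J::=S E, S is followed by E with FIRST {λ, do, then, true}; in J::=S E, the suffix after S is nullable, so FOLLOW(S) ⊇ FOLLOW(J) = {$, bool, do, then, true}. Thus FOLLOW(S) = {$, bool, do, then, true}.
FOLLOW(N): in S::=E N then R, N is followed by then R with FIRST {then}; in S::=do S bool N, the suffix after N is empty, so FOLLOW(N) ⊇ FOLLOW(S) = {$, bool, do, then, true}; in R::=N true, N is followed by true with FIRST {true}; in N::=then then N, the suffix after N is empty (adds nothing new). Thus FOLLOW(N) = {$, bool, do, then, true}.
FOLLOW(J): in N::=J S J (occurrence 1), J is followed by S J with FIRST {do, then, true}; in N::=J S J (occurrence 2), the suffix after J is empty, so FOLLOW(J) ⊇ FOLLOW(N) = {$, bool, do, then, true}. Thus FOLLOW(J) = {$, bool, do, then, true}.
FOLLOW(E): in S::=E N then R, E is followed by N then R with FIRST {do, then, true}; in J::=S E, the suffix after E is empty, so FOLLOW(E) ⊇ FOLLOW(J) = {$, bool, do, then, true}. Thus FOLLOW(E) = {$, bool, do, then, true}.
FOLLOW(R): in S::=E N then R, the suffix after R is empty, so FOLLOW(R) ⊇ FOLLOW(S) = {$, bool, do, then, true}; in S::=R bool R (occurrence 1), R is followed by bool R with FIRST {bool}; in S::=R bool R (occurrence 2), the suffix after R is empty, so FOLLOW(R) ⊇ FOLLOW(S) = {$, bool, do, then, true}; in E::=R R R (occurrence 1), R is followed by R R with FIRST {do, then, true}; in E::=R R R (occurrence 2), R is followed by R with FIRST {do, then, true}; in E::=R R R (occurrence 3), the suffix after R is empty, so FOLLOW(R) ⊇ FOLLOW(E) = {$, bool, do, then, true}. Thus FOLLOW(R) = {$, bool, do, then, true}.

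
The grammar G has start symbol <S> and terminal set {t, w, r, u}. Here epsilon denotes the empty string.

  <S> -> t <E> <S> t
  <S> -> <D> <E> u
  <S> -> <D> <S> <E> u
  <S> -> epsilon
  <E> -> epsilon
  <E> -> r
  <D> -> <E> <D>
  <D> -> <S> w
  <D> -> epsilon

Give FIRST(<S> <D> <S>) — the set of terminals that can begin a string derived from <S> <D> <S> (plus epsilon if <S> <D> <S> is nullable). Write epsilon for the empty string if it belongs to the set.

{epsilon, r, t, u, w}

FIRST(<E>): from <E>->epsilon we get {epsilon}; from <E>->r we get {r}. So FIRST(<E>) = {epsilon, r}.
FIRST(<S>): from <S>->t <E> <S> t we get {t}; from <S>-><D> <E> u we get {r, t, u, w}; from <S>-><D> <S> <E> u we get {r, t, u, w}; from <S>->epsilon we get {epsilon}. So FIRST(<S>) = {epsilon, r, t, u, w}.
FIRST(<D>): from <D>-><E> <D> we get {epsilon, r, t, u, w}; from <D>-><S> w we get {r, t, u, w}; from <D>->epsilon we get {epsilon}. So FIRST(<D>) = {epsilon, r, t, u, w}.
FIRST(<S> <D> <S>): take FIRST of each symbol in turn, carrying on past any symbol whose FIRST contains epsilon; result {epsilon, r, t, u, w}.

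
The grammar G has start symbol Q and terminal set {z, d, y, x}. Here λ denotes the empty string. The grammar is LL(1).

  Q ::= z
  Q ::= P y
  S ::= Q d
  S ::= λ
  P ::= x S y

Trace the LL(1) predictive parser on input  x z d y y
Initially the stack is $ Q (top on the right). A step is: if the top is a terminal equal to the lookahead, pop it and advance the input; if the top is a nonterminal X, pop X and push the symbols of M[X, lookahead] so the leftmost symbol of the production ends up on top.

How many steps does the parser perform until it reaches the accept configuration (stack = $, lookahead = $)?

9

     Stack      Input        Action
  1  $ Q        x z d y y $  expand Q ::= P y
  2  $ y P      x z d y y $  expand P ::= x S y
  3  $ y y S x  x z d y y $  match x
  4  $ y y S    z d y y $    expand S ::= Q d
  5  $ y y d Q  z d y y $    expand Q ::= z
  6  $ y y d z  z d y y $    match z
  7  $ y y d    d y y $      match d
  8  $ y y      y y $        match y
  9  $ y        y $          match y
Accept reached after 9 steps.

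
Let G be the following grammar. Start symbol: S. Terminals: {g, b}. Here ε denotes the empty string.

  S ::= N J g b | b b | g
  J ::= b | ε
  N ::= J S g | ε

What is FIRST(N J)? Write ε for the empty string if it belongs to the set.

FIRST(J) = {ε, b}
FIRST(S) = {b, g}  (via N J g b)
FIRST(N) = {ε, b, g}  (via J S g)
FIRST(N J): take FIRST of each symbol in turn, carrying on past any symbol whose FIRST contains ε; result {ε, b, g}.

{ε, b, g}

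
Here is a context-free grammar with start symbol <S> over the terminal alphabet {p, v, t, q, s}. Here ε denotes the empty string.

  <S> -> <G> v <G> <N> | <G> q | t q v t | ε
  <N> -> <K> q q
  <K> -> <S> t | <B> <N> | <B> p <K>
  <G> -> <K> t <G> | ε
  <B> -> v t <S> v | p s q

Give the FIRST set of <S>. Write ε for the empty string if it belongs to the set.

{ε, p, q, t, v}

FIRST(<B>) = {p, v}
FIRST(<S>) = {ε, p, q, t, v}  (via <G> v <G> <N>, <G> q)
FIRST(<K>) = {p, q, t, v}  (via <S> t, <B> <N>, <B> p <K>)
FIRST(<N>) = {p, q, t, v}  (via <K> q q)
FIRST(<G>) = {ε, p, q, t, v}  (via <K> t <G>)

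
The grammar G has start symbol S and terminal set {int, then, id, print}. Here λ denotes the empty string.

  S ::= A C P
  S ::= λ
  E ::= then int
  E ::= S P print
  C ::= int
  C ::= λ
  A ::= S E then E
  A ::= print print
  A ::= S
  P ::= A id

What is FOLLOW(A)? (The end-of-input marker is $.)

FIRST(C): from C::=int we get {int}; from C::=λ we get {λ}. So FIRST(C) = {λ, int}.
FIRST(S): from S::=A C P we get {id, int, print, then}; from S::=λ we get {λ}. So FIRST(S) = {λ, id, int, print, then}.
FIRST(E): from E::=then int we get {then}; from E::=S P print we get {id, int, print, then}. So FIRST(E) = {id, int, print, then}.
FIRST(A): from A::=S E then E we get {id, int, print, then}; from A::=print print we get {print}; from A::=S we get {λ, id, int, print, then}. So FIRST(A) = {λ, id, int, print, then}.
FIRST(P): from P::=A id we get {id, int, print, then}. So FIRST(P) = {id, int, print, then}.
FOLLOW(S) includes $ since S is the start symbol.
FOLLOW(C): in S::=A C P, C is followed by P with FIRST {id, int, print, then}. Thus FOLLOW(C) = {id, int, print, then}.
FOLLOW(A): in S::=A C P, A is followed by C P with FIRST {id, int, print, then}; in P::=A id, A is followed by id with FIRST {id}. Thus FOLLOW(A) = {id, int, print, then}.
FOLLOW(S): in E::=S P print, S is followed by P print with FIRST {id, int, print, then}; in A::=S E then E, S is followed by E then E with FIRST {id, int, print, then}; in A::=S, the suffix after S is empty, so FOLLOW(S) ⊇ FOLLOW(A) = {id, int, print, then}. Thus FOLLOW(S) = {$, id, int, print, then}.
FOLLOW(E): in A::=S E then E (occurrence 1), E is followed by then E with FIRST {then}; in A::=S E then E (occurrence 2), the suffix after E is empty, so FOLLOW(E) ⊇ FOLLOW(A) = {id, int, print, then}. Thus FOLLOW(E) = {id, int, print, then}.
FOLLOW(P): in S::=A C P, the suffix after P is empty, so FOLLOW(P) ⊇ FOLLOW(S) = {$, id, int, print, then}; in E::=S P print, P is followed by print with FIRST {print}. Thus FOLLOW(P) = {$, id, int, print, then}.

{id, int, print, then}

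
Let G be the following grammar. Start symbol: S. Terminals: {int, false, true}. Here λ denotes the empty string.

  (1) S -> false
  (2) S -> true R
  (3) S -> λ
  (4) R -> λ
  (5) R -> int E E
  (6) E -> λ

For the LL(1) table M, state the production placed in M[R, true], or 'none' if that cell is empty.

FIRST(S) = {λ, false, true}
FIRST(R) = {λ, int}
FIRST(E) = {λ}
FOLLOW(S) includes $ since S is the start symbol.
FOLLOW(S): S appears on no right-hand side. Thus FOLLOW(S) = {$}.
FOLLOW(R): in S->true R, the suffix after R is empty, so FOLLOW(R) ⊇ FOLLOW(S) = {$}. Thus FOLLOW(R) = {$}.
For R -> λ: FIRST(λ) = {λ}, so it goes in M[R, t] for t ∈ {}; since λ ∈ FIRST, also for every t ∈ FOLLOW(R) = {$}.
For R -> int E E: FIRST(int E E) = {int}, so it goes in M[R, t] for t ∈ {int}.
None of these place a production in M[R, true].

none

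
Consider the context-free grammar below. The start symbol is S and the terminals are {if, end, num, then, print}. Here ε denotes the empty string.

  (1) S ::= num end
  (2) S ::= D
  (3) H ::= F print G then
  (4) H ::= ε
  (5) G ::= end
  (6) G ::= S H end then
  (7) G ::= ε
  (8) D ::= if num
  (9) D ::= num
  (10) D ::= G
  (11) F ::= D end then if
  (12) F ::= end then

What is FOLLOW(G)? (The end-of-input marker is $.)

FIRST(S) = {ε, end, if, num}  (via D)
FIRST(H) = {ε, end, if, num}  (via F print G then)
FIRST(G) = {ε, end, if, num}  (via S H end then)
FIRST(D) = {ε, end, if, num}  (via G)
FIRST(F) = {end, if, num}  (via D end then if)
FOLLOW(S) includes $ since S is the start symbol.
FOLLOW(S): in G::=S H end then, S is followed by H end then with FIRST {end, if, num}. Thus FOLLOW(S) = {$, end, if, num}.
FOLLOW(H): in G::=S H end then, H is followed by end then with FIRST {end}. Thus FOLLOW(H) = {end}.
FOLLOW(D): in S::=D, the suffix after D is empty, so FOLLOW(D) ⊇ FOLLOW(S) = {$, end, if, num}; in F::=D end then if, D is followed by end then if with FIRST {end}. Thus FOLLOW(D) = {$, end, if, num}.
FOLLOW(G): in H::=F print G then, G is followed by then with FIRST {then}; in D::=G, the suffix after G is empty, so FOLLOW(G) ⊇ FOLLOW(D) = {$, end, if, num}. Thus FOLLOW(G) = {$, end, if, num, then}.
FOLLOW(F): in H::=F print G then, F is followed by print G then with FIRST {print}. Thus FOLLOW(F) = {print}.

{$, end, if, num, then}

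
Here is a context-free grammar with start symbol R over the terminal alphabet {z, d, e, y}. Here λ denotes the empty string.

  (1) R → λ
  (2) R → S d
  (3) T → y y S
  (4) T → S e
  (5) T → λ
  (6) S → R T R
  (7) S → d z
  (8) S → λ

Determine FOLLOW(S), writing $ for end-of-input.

FIRST(R): from R→λ we get {λ}; from R→S d we get {d, e, y}. So FIRST(R) = {λ, d, e, y}.
FIRST(T): from T→y y S we get {y}; from T→S e we get {d, e, y}; from T→λ we get {λ}. So FIRST(T) = {λ, d, e, y}.
FIRST(S): from S→R T R we get {λ, d, e, y}; from S→d z we get {d}; from S→λ we get {λ}. So FIRST(S) = {λ, d, e, y}.
FOLLOW(R) includes $ since R is the start symbol.
FOLLOW(R): in S→R T R (occurrence 1), R is followed by T R with FIRST {λ, d, e, y}; in S→R T R (occurrence 1), the suffix after R is nullable, so FOLLOW(R) ⊇ FOLLOW(S) = {d, e, y}; in S→R T R (occurrence 2), the suffix after R is empty, so FOLLOW(R) ⊇ FOLLOW(S) = {d, e, y}. Thus FOLLOW(R) = {$, d, e, y}.
FOLLOW(T): in S→R T R, T is followed by R with FIRST {λ, d, e, y}; in S→R T R, the suffix after T is nullable, so FOLLOW(T) ⊇ FOLLOW(S) = {d, e, y}. Thus FOLLOW(T) = {d, e, y}.
FOLLOW(S): in R→S d, S is followed by d with FIRST {d}; in T→y y S, the suffix after S is empty, so FOLLOW(S) ⊇ FOLLOW(T) = {d, e, y}; in T→S e, S is followed by e with FIRST {e}. Thus FOLLOW(S) = {d, e, y}.

{d, e, y}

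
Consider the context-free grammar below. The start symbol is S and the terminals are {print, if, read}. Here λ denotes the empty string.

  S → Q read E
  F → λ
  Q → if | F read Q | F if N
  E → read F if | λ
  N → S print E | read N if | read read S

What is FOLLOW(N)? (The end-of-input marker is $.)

{if, read}

FIRST(F): from F→λ we get {λ}. So FIRST(F) = {λ}.
FIRST(E): from E→read F if we get {read}; from E→λ we get {λ}. So FIRST(E) = {λ, read}.
FIRST(Q): from Q→if we get {if}; from Q→F read Q we get {read}; from Q→F if N we get {if}. So FIRST(Q) = {if, read}.
FIRST(S): from S→Q read E we get {if, read}. So FIRST(S) = {if, read}.
FIRST(N): from N→S print E we get {if, read}; from N→read N if we get {read}; from N→read read S we get {read}. So FIRST(N) = {if, read}.
FOLLOW(S) includes $ since S is the start symbol.
FOLLOW(F): in Q→F read Q, F is followed by read Q with FIRST {read}; in Q→F if N, F is followed by if N with FIRST {if}; in E→read F if, F is followed by if with FIRST {if}. Thus FOLLOW(F) = {if, read}.
FOLLOW(Q): in S→Q read E, Q is followed by read E with FIRST {read}; in Q→F read Q, the suffix after Q is empty (adds nothing new). Thus FOLLOW(Q) = {read}.
FOLLOW(N): in Q→F if N, the suffix after N is empty, so FOLLOW(N) ⊇ FOLLOW(Q) = {read}; in N→read N if, N is followed by if with FIRST {if}. Thus FOLLOW(N) = {if, read}.
FOLLOW(S): in N→S print E, S is followed by print E with FIRST {print}; in N→read read S, the suffix after S is empty, so FOLLOW(S) ⊇ FOLLOW(N) = {if, read}. Thus FOLLOW(S) = {$, if, print, read}.
FOLLOW(E): in S→Q read E, the suffix after E is empty, so FOLLOW(E) ⊇ FOLLOW(S) = {$, if, print, read}; in N→S print E, the suffix after E is empty, so FOLLOW(E) ⊇ FOLLOW(N) = {if, read}. Thus FOLLOW(E) = {$, if, print, read}.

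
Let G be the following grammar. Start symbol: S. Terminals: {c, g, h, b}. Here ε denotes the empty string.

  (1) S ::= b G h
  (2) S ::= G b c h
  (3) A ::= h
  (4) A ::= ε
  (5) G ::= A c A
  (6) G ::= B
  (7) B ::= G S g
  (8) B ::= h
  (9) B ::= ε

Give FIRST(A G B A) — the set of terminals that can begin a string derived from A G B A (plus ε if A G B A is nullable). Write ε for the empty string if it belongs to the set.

{ε, b, c, h}

FIRST(A): from A::=h we get {h}; from A::=ε we get {ε}. So FIRST(A) = {ε, h}.
FIRST(S): from S::=b G h we get {b}; from S::=G b c h we get {b, c, h}. So FIRST(S) = {b, c, h}.
FIRST(G): from G::=A c A we get {c, h}; from G::=B we get {ε, b, c, h}. So FIRST(G) = {ε, b, c, h}.
FIRST(B): from B::=G S g we get {b, c, h}; from B::=h we get {h}; from B::=ε we get {ε}. So FIRST(B) = {ε, b, c, h}.
FIRST(A G B A): take FIRST of each symbol in turn, carrying on past any symbol whose FIRST contains ε; result {ε, b, c, h}.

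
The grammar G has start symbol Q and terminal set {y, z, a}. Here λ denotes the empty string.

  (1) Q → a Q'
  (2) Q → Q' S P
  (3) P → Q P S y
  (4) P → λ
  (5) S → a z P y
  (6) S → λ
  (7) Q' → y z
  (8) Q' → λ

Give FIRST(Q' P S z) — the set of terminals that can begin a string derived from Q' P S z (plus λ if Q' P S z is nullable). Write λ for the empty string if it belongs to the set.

{a, y, z}

FIRST(S) = {λ, a}
FIRST(Q') = {λ, y}
FIRST(Q) = {λ, a, y}  (via Q' S P)
FIRST(P) = {λ, a, y}  (via Q P S y)
FIRST(Q' P S z): take FIRST of each symbol in turn, carrying on past any symbol whose FIRST contains λ; result {a, y, z}.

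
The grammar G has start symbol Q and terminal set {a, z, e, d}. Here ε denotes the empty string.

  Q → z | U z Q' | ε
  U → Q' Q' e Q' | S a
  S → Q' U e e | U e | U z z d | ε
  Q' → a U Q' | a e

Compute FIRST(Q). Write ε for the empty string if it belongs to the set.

{ε, a, z}

FIRST(Q'): from Q'→a U Q' we get {a}; from Q'→a e we get {a}. So FIRST(Q') = {a}.
FIRST(Q): from Q→z we get {z}; from Q→U z Q' we get {a}; from Q→ε we get {ε}. So FIRST(Q) = {ε, a, z}.
FIRST(U): from U→Q' Q' e Q' we get {a}; from U→S a we get {a}. So FIRST(U) = {a}.
FIRST(S): from S→Q' U e e we get {a}; from S→U e we get {a}; from S→U z z d we get {a}; from S→ε we get {ε}. So FIRST(S) = {ε, a}.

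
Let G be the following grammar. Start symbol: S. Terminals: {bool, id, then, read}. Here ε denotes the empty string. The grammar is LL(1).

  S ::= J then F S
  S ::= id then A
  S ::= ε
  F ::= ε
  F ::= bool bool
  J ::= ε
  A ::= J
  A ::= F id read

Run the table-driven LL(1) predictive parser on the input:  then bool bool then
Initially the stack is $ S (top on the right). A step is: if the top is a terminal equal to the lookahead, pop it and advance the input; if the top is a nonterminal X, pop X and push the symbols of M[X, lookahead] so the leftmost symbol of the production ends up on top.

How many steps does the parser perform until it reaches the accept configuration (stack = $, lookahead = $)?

11

      Stack          Input                  Action
   1  $ S            then bool bool then $  expand S ::= J then F S
   2  $ S F then J   then bool bool then $  expand J ::= ε
   3  $ S F then     then bool bool then $  match then
   4  $ S F          bool bool then $       expand F ::= bool bool
   5  $ S bool bool  bool bool then $       match bool
   6  $ S bool       bool then $            match bool
   7  $ S            then $                 expand S ::= J then F S
   8  $ S F then J   then $                 expand J ::= ε
   9  $ S F then     then $                 match then
  10  $ S F          $                      expand F ::= ε
  11  $ S            $                      expand S ::= ε
Accept reached after 11 steps.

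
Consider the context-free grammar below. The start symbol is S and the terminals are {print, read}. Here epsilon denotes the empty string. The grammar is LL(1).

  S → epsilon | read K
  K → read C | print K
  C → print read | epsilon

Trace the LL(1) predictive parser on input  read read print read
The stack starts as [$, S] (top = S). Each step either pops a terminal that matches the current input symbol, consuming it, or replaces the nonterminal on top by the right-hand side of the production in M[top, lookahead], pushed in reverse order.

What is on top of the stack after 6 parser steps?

step 1: stack=$ S  input=read read print read $  — expand S → read K
step 2: stack=$ K read  input=read read print read $  — match read
step 3: stack=$ K  input=read print read $  — expand K → read C
step 4: stack=$ C read  input=read print read $  — match read
step 5: stack=$ C  input=print read $  — expand C → print read
step 6: stack=$ read print  input=print read $  — match print
Stack after step 6: $ read (top = read).

read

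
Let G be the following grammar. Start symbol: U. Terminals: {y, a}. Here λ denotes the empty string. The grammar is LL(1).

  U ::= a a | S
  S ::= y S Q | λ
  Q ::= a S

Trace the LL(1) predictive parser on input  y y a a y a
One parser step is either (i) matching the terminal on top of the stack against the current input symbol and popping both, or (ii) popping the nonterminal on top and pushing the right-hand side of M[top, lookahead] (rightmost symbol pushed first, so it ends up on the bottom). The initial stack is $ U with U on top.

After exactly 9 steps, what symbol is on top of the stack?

step 1: stack=$ U  input=y y a a y a $  — expand U ::= S
step 2: stack=$ S  input=y y a a y a $  — expand S ::= y S Q
step 3: stack=$ Q S y  input=y y a a y a $  — match y
step 4: stack=$ Q S  input=y a a y a $  — expand S ::= y S Q
step 5: stack=$ Q Q S y  input=y a a y a $  — match y
step 6: stack=$ Q Q S  input=a a y a $  — expand S ::= λ
step 7: stack=$ Q Q  input=a a y a $  — expand Q ::= a S
step 8: stack=$ Q S a  input=a a y a $  — match a
step 9: stack=$ Q S  input=a y a $  — expand S ::= λ
Stack after step 9: $ Q (top = Q).

Q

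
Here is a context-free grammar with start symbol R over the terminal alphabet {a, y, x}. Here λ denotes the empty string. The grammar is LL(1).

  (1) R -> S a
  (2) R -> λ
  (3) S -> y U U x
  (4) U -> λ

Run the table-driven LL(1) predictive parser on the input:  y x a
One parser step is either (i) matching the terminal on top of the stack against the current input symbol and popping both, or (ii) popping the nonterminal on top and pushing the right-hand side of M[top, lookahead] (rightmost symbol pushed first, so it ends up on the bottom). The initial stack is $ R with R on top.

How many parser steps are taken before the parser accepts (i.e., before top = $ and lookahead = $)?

7

step 1: stack=$ R  input=y x a $  — expand R -> S a
step 2: stack=$ a S  input=y x a $  — expand S -> y U U x
step 3: stack=$ a x U U y  input=y x a $  — match y
step 4: stack=$ a x U U  input=x a $  — expand U -> λ
step 5: stack=$ a x U  input=x a $  — expand U -> λ
step 6: stack=$ a x  input=x a $  — match x
step 7: stack=$ a  input=a $  — match a
Accept reached after 7 steps.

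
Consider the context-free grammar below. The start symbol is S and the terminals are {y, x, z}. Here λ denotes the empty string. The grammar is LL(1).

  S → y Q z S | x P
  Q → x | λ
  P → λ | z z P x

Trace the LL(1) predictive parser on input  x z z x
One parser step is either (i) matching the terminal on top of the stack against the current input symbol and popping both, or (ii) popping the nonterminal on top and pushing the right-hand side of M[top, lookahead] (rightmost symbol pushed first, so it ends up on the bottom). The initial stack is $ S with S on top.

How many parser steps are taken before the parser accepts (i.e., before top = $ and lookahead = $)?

7

step 1: stack=$ S  input=x z z x $  — expand S → x P
step 2: stack=$ P x  input=x z z x $  — match x
step 3: stack=$ P  input=z z x $  — expand P → z z P x
step 4: stack=$ x P z z  input=z z x $  — match z
step 5: stack=$ x P z  input=z x $  — match z
step 6: stack=$ x P  input=x $  — expand P → λ
step 7: stack=$ x  input=x $  — match x
Accept reached after 7 steps.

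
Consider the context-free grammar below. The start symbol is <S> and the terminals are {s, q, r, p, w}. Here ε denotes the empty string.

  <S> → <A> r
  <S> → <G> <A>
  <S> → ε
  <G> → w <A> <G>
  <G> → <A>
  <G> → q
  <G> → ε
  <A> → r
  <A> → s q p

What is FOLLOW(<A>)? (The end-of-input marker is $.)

FIRST(<A>): from <A>→r we get {r}; from <A>→s q p we get {s}. So FIRST(<A>) = {r, s}.
FIRST(<G>): from <G>→w <A> <G> we get {w}; from <G>→<A> we get {r, s}; from <G>→q we get {q}; from <G>→ε we get {ε}. So FIRST(<G>) = {ε, q, r, s, w}.
FIRST(<S>): from <S>→<A> r we get {r, s}; from <S>→<G> <A> we get {q, r, s, w}; from <S>→ε we get {ε}. So FIRST(<S>) = {ε, q, r, s, w}.
FOLLOW(<S>) includes $ since <S> is the start symbol.
FOLLOW(<S>): <S> appears on no right-hand side. Thus FOLLOW(<S>) = {$}.
FOLLOW(<G>): in <S>→<G> <A>, <G> is followed by <A> with FIRST {r, s}; in <G>→w <A> <G>, the suffix after <G> is empty (adds nothing new). Thus FOLLOW(<G>) = {r, s}.
FOLLOW(<A>): in <S>→<A> r, <A> is followed by r with FIRST {r}; in <S>→<G> <A>, the suffix after <A> is empty, so FOLLOW(<A>) ⊇ FOLLOW(<S>) = {$}; in <G>→w <A> <G>, <A> is followed by <G> with FIRST {ε, q, r, s, w}; in <G>→w <A> <G>, the suffix after <A> is nullable, so FOLLOW(<A>) ⊇ FOLLOW(<G>) = {r, s}; in <G>→<A>, the suffix after <A> is empty, so FOLLOW(<A>) ⊇ FOLLOW(<G>) = {r, s}. Thus FOLLOW(<A>) = {$, q, r, s, w}.

{$, q, r, s, w}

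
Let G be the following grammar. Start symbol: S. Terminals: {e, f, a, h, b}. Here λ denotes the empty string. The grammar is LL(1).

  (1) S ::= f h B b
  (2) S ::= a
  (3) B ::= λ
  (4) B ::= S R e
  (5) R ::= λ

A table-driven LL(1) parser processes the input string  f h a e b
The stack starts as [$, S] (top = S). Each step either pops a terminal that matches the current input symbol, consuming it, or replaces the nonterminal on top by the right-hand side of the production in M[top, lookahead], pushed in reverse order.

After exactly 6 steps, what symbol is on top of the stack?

R

     Stack      Input        Action
  1  $ S        f h a e b $  expand S ::= f h B b
  2  $ b B h f  f h a e b $  match f
  3  $ b B h    h a e b $    match h
  4  $ b B      a e b $      expand B ::= S R e
  5  $ b e R S  a e b $      expand S ::= a
  6  $ b e R a  a e b $      match a
Stack after step 6: $ b e R (top = R).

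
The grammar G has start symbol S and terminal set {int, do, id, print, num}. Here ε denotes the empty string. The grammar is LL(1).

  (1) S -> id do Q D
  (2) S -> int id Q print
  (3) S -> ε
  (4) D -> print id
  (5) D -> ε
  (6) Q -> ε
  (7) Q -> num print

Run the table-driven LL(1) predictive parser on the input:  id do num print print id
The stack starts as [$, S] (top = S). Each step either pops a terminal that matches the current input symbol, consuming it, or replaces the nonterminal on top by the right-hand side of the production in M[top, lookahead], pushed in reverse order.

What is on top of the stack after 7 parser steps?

step 1: stack=$ S  input=id do num print print id $  — expand S -> id do Q D
step 2: stack=$ D Q do id  input=id do num print print id $  — match id
step 3: stack=$ D Q do  input=do num print print id $  — match do
step 4: stack=$ D Q  input=num print print id $  — expand Q -> num print
step 5: stack=$ D print num  input=num print print id $  — match num
step 6: stack=$ D print  input=print print id $  — match print
step 7: stack=$ D  input=print id $  — expand D -> print id
Stack after step 7: $ id print (top = print).

print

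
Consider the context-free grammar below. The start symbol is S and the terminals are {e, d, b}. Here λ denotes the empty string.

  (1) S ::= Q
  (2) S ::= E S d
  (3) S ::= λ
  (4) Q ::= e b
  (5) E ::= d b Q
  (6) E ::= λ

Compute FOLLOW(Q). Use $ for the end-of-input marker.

{$, d, e}

FIRST(Q) = {e}
FIRST(E) = {λ, d}
FIRST(S) = {λ, d, e}  (via Q, E S d)
FOLLOW(S) includes $ since S is the start symbol.
FOLLOW(S): in S::=E S d, S is followed by d with FIRST {d}. Thus FOLLOW(S) = {$, d}.
FOLLOW(E): in S::=E S d, E is followed by S d with FIRST {d, e}. Thus FOLLOW(E) = {d, e}.
FOLLOW(Q): in S::=Q, the suffix after Q is empty, so FOLLOW(Q) ⊇ FOLLOW(S) = {$, d}; in E::=d b Q, the suffix after Q is empty, so FOLLOW(Q) ⊇ FOLLOW(E) = {d, e}. Thus FOLLOW(Q) = {$, d, e}.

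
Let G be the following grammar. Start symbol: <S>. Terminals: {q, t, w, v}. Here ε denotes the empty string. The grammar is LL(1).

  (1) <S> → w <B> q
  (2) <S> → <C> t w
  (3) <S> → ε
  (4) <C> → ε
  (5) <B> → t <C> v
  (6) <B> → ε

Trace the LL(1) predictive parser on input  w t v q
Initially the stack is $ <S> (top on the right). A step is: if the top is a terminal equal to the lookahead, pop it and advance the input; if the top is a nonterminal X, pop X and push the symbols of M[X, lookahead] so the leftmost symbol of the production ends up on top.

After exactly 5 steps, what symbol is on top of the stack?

v

step 1: stack=$ <S>  input=w t v q $  — expand <S> → w <B> q
step 2: stack=$ q <B> w  input=w t v q $  — match w
step 3: stack=$ q <B>  input=t v q $  — expand <B> → t <C> v
step 4: stack=$ q v <C> t  input=t v q $  — match t
step 5: stack=$ q v <C>  input=v q $  — expand <C> → ε
Stack after step 5: $ q v (top = v).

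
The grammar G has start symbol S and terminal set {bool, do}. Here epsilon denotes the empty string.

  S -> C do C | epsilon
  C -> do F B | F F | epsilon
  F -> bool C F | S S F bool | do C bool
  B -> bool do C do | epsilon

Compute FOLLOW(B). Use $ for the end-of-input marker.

{$, bool, do}

FIRST(B) = {epsilon, bool}
FIRST(S) = {epsilon, bool, do}  (via C do C)
FIRST(F) = {bool, do}  (via S S F bool)
FIRST(C) = {epsilon, bool, do}  (via F F)
FOLLOW(S) includes $ since S is the start symbol.
FOLLOW(S): in F->S S F bool (occurrence 1), S is followed by S F bool with FIRST {bool, do}; in F->S S F bool (occurrence 2), S is followed by F bool with FIRST {bool, do}. Thus FOLLOW(S) = {$, bool, do}.
FOLLOW(C): in S->C do C (occurrence 1), C is followed by do C with FIRST {do}; in S->C do C (occurrence 2), the suffix after C is empty, so FOLLOW(C) ⊇ FOLLOW(S) = {$, bool, do}; in F->bool C F, C is followed by F with FIRST {bool, do}; in F->do C bool, C is followed by bool with FIRST {bool}; in B->bool do C do, C is followed by do with FIRST {do}. Thus FOLLOW(C) = {$, bool, do}.
FOLLOW(F): in C->do F B, F is followed by B with FIRST {epsilon, bool}; in C->do F B, the suffix after F is nullable, so FOLLOW(F) ⊇ FOLLOW(C) = {$, bool, do}; in C->F F (occurrence 1), F is followed by F with FIRST {bool, do}; in C->F F (occurrence 2), the suffix after F is empty, so FOLLOW(F) ⊇ FOLLOW(C) = {$, bool, do}; in F->bool C F, the suffix after F is empty (adds nothing new); in F->S S F bool, F is followed by bool with FIRST {bool}. Thus FOLLOW(F) = {$, bool, do}.
FOLLOW(B): in C->do F B, the suffix after B is empty, so FOLLOW(B) ⊇ FOLLOW(C) = {$, bool, do}. Thus FOLLOW(B) = {$, bool, do}.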